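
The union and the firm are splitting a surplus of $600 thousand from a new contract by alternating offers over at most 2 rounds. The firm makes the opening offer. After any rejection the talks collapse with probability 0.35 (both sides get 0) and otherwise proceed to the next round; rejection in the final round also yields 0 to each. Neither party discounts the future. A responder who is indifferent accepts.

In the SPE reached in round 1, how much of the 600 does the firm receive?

By backward induction:
Round 2 (the union proposes): rejection yields 0 for the firm; the union offers 0 and keeps 600.
Round 1 (the firm proposes): rejecting gives the union an expected 0.65 × 600 = 390, so the firm offers 390, keeping 210.

210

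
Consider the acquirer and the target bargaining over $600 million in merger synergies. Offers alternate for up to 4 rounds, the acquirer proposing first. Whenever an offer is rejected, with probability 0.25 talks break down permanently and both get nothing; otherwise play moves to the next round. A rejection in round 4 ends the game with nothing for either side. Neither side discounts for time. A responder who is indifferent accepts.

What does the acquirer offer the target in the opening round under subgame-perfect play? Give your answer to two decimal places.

365.63

Round 4 (the target proposes): the acquirer will accept anything ≥ 0, so the target offers 0 and keeps 600.
Round 3 (the acquirer proposes): rejecting gives the target an expected 0.75 × 600 = 450; the acquirer offers that and keeps 150.
Round 2 (the target proposes): rejecting gives the acquirer an expected 0.75 × 150 = 112.5; the target offers that and keeps 487.5.
Round 1 (the acquirer proposes): rejecting gives the target an expected 0.75 × 487.5 = 365.625. The acquirer offers 365.625 and keeps 600 − 365.625 = 234.375.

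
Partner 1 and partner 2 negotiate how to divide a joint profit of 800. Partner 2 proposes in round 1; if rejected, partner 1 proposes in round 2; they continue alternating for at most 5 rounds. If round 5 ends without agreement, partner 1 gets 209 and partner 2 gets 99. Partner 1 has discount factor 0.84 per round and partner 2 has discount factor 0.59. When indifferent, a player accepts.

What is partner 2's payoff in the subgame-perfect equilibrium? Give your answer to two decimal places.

336.60

By backward induction:
Round 5 (partner 2 proposes): partner 1 gets 209 if talks fail, so partner 2 offers 209 and keeps 591.
Round 4 (partner 1 proposes): partner 2 can get 591 next round, worth 0.59 × 591 = 348.69 now; partner 1 offers that and keeps 451.31.
Round 3 (partner 2 proposes): partner 1 can get 451.31 next round, worth 0.84 × 451.31 = 379.1004 now. Partner 2 offers 379.1004 and keeps 800 − 379.1004 = 420.8996.
Round 2 (partner 1 proposes): partner 2 can get 420.8996 next round, worth 0.59 × 420.8996 = 248.330764 now. Partner 1 offers 248.330764 and keeps 800 − 248.330764 = 551.669236.
Round 1 (partner 2 proposes): partner 1 can get 551.669236 next round, worth 0.84 × 551.669236 = 463.40215824 now; partner 2 offers that and keeps 336.59784176.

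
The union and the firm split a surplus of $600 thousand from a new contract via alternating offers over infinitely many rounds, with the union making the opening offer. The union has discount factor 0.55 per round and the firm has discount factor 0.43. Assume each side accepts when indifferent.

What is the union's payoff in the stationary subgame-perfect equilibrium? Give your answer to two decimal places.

447.94

When the union proposes, the firm accepts any offer worth at least 0.43 times what the firm would get by proposing next round; and vice versa.
This gives x = 600 − 0.43y and y = 600 − 0.55x, where x and y are each side's share when it proposes.
Hence (1 − 0.43·0.55)x = 600(1 − 0.43), i.e. 0.7635·x = 342.
x ≈ 447.9371; the firm's share is 600 − x ≈ 152.0629.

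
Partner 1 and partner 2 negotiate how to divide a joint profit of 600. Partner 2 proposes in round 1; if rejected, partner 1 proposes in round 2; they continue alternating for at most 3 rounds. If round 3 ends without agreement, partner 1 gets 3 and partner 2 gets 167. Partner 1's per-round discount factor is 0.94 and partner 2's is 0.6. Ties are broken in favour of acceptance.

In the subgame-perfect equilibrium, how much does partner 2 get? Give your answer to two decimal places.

372.71

Round 3 (partner 2 proposes): partner 1 gets 3 if talks fail, so partner 2 offers 3 and keeps 597.
Round 2 (partner 1 proposes): partner 2 can get 597 next round, worth 0.6 × 597 = 358.2 now, so partner 1 offers 358.2, keeping 241.8.
Round 1 (partner 2 proposes): partner 1 can get 241.8 next round, worth 0.94 × 241.8 = 227.292 now. Partner 2 offers 227.292 and keeps 600 − 227.292 = 372.708.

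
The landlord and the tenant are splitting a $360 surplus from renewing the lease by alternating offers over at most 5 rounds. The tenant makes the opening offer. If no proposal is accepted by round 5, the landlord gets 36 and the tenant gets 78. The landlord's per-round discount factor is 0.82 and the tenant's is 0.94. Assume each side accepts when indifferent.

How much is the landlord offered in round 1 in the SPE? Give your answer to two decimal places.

52.75

By backward induction:
Round 5 (the tenant proposes): the landlord gets 36 if talks fail, so the tenant offers 36 and keeps 324.
Round 4 (the landlord proposes): the tenant can get 324 next round, worth 0.94 × 324 = 304.56 now. The landlord offers 304.56 and keeps 360 − 304.56 = 55.44.
Round 3 (the tenant proposes): the landlord can get 55.44 next round, worth 0.82 × 55.44 = 45.4608 now, so the tenant offers 45.4608, keeping 314.5392.
Round 2 (the landlord proposes): the tenant can get 314.5392 next round, worth 0.94 × 314.5392 = 295.666848 now. The landlord offers 295.666848 and keeps 360 − 295.666848 = 64.333152.
Round 1 (the tenant proposes): the landlord can get 64.333152 next round, worth 0.82 × 64.333152 = 52.75318464 now. The tenant offers 52.75318464 and keeps 360 − 52.75318464 = 307.24681536.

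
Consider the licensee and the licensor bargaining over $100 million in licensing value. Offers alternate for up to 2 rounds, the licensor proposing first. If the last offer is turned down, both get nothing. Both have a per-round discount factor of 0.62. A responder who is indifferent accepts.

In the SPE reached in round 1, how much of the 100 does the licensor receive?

Round 2 (the licensee proposes): the licensor will accept anything ≥ 0, so the licensee offers 0 and keeps 100.
Round 1 (the licensor proposes): the licensee can get 100 next round, worth 0.62 × 100 = 62 now, so the licensor offers 62, keeping 38.

38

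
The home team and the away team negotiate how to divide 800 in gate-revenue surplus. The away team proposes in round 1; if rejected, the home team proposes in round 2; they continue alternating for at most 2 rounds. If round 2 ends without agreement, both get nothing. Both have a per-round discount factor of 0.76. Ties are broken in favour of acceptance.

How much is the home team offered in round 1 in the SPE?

608

By backward induction:
Round 2 (the home team proposes): rejection yields 0 for the away team; the home team offers 0 and keeps 800.
Round 1 (the away team proposes): the home team can get 800 next round, worth 0.76 × 800 = 608 now; the away team offers that and keeps 192.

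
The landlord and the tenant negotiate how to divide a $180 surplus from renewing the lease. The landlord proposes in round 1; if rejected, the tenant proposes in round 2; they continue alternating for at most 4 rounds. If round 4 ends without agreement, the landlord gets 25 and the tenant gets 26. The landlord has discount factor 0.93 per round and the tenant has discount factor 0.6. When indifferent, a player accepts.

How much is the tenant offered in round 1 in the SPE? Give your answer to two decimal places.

Round 4 (the tenant proposes): the landlord gets 25 if talks fail, so the tenant offers 25 and keeps 155.
Round 3 (the landlord proposes): the tenant can get 155 next round, worth 0.6 × 155 = 93 now; the landlord offers that and keeps 87.
Round 2 (the tenant proposes): the landlord can get 87 next round, worth 0.93 × 87 = 80.91 now; the tenant offers that and keeps 99.09.
Round 1 (the landlord proposes): the tenant can get 99.09 next round, worth 0.6 × 99.09 = 59.454 now. The landlord offers 59.454 and keeps 180 − 59.454 = 120.546.

59.45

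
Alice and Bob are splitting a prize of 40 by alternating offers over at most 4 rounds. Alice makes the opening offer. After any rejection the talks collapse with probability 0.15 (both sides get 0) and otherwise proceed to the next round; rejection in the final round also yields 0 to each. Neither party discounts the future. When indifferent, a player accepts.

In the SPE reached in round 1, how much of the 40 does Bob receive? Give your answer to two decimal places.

29.67

Round 4 (Bob proposes): rejection yields 0 for Alice; Bob offers 0 and keeps 40.
Round 3 (Alice proposes): rejecting gives Bob an expected 0.85 × 40 = 34. Alice offers 34 and keeps 40 − 34 = 6.
Round 2 (Bob proposes): rejecting gives Alice an expected 0.85 × 6 = 5.1. Bob offers 5.1 and keeps 40 − 5.1 = 34.9.
Round 1 (Alice proposes): rejecting gives Bob an expected 0.85 × 34.9 = 29.665. Alice offers 29.665 and keeps 40 − 29.665 = 10.335.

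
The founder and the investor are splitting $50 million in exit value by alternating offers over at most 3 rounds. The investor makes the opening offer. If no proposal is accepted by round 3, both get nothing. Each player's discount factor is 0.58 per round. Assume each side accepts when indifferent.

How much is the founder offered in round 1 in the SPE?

By backward induction:
Round 3 (the investor proposes): the founder will accept anything ≥ 0, so the investor offers 0 and keeps 50.
Round 2 (the founder proposes): the investor can get 50 next round, worth 0.58 × 50 = 29 now; the founder offers that and keeps 21.
Round 1 (the investor proposes): the founder can get 21 next round, worth 0.58 × 21 = 12.18 now. The investor offers 12.18 and keeps 50 − 12.18 = 37.82.

12.18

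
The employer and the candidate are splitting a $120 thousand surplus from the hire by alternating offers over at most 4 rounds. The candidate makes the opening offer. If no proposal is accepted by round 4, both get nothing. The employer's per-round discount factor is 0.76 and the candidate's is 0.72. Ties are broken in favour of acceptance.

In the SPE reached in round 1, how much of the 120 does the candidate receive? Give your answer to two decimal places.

44.56

Work backward from the last round.
Round 4 (the employer proposes): rejection yields 0 for the candidate; the employer offers 0 and keeps 120.
Round 3 (the candidate proposes): the employer can get 120 next round, worth 0.76 × 120 = 91.2 now. The candidate offers 91.2 and keeps 120 − 91.2 = 28.8.
Round 2 (the employer proposes): the candidate can get 28.8 next round, worth 0.72 × 28.8 = 20.736 now, so the employer offers 20.736, keeping 99.264.
Round 1 (the candidate proposes): the employer can get 99.264 next round, worth 0.76 × 99.264 = 75.44064 now; the candidate offers that and keeps 44.55936.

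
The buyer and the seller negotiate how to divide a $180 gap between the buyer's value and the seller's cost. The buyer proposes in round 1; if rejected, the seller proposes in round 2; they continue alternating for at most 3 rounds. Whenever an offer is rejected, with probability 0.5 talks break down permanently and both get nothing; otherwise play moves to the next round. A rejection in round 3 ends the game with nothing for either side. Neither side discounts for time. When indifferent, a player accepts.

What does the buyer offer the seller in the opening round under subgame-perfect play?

45

Round 3 (the buyer proposes): rejection yields 0 for the seller; the buyer offers 0 and keeps 180.
Round 2 (the seller proposes): rejecting gives the buyer an expected 0.5 × 180 = 90. The seller offers 90 and keeps 180 − 90 = 90.
Round 1 (the buyer proposes): rejecting gives the seller an expected 0.5 × 90 = 45, so the buyer offers 45, keeping 135.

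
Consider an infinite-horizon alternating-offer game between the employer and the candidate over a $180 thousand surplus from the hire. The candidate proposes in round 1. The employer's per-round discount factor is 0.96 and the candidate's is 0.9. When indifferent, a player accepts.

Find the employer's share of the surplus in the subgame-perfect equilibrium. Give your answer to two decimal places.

In a stationary SPE each proposer offers the other exactly their discounted continuation value.
If the candidate keeps x when proposing and the employer keeps y when proposing, then x = 180 − 0.96y and y = 180 − 0.9x.
Solving: x = 180(1 − 0.96) / (1 − 0.9·0.96) = 7.2 / 0.136 ≈ 52.9412.
The employer gets 180 − 52.9412 ≈ 127.0588.

127.06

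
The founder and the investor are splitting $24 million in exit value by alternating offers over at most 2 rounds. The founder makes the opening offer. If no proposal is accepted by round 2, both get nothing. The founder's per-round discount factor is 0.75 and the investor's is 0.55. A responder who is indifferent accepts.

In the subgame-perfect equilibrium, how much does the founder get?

Solve by backward induction from round 2.
Round 2 (the investor proposes): the founder will accept anything ≥ 0, so the investor offers 0 and keeps 24.
Round 1 (the founder proposes): the investor can get 24 next round, worth 0.55 × 24 = 13.2 now, so the founder offers 13.2, keeping 10.8.

10.8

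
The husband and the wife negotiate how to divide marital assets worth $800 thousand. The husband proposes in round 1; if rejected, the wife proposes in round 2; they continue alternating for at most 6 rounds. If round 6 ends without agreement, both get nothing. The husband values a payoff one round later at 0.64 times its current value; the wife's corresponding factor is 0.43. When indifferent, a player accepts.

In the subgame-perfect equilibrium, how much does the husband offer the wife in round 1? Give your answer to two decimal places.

Solve by backward induction from round 6.
Round 6 (the wife proposes): rejection yields 0 for the husband; the wife offers 0 and keeps 800.
Round 5 (the husband proposes): the wife can get 800 next round, worth 0.43 × 800 = 344 now. The husband offers 344 and keeps 800 − 344 = 456.
Round 4 (the wife proposes): the husband can get 456 next round, worth 0.64 × 456 = 291.84 now. The wife offers 291.84 and keeps 800 − 291.84 = 508.16.
Round 3 (the husband proposes): the wife can get 508.16 next round, worth 0.43 × 508.16 = 218.5088 now, so the husband offers 218.5088, keeping 581.4912.
Round 2 (the wife proposes): the husband can get 581.4912 next round, worth 0.64 × 581.4912 = 372.154368 now; the wife offers that and keeps 427.845632.
Round 1 (the husband proposes): the wife can get 427.845632 next round, worth 0.43 × 427.845632 = 183.97362176 now. The husband offers 183.97362176 and keeps 800 − 183.97362176 = 616.02637824.

183.97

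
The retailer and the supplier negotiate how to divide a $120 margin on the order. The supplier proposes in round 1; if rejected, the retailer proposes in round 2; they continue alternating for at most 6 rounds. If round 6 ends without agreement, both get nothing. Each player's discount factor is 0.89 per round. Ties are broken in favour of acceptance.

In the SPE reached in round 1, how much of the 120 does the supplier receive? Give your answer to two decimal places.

Round 6 (the retailer proposes): rejection yields 0 for the supplier; the retailer offers 0 and keeps 120.
Round 5 (the supplier proposes): the retailer can get 120 next round, worth 0.89 × 120 = 106.8 now. The supplier offers 106.8 and keeps 120 − 106.8 = 13.2.
Round 4 (the retailer proposes): the supplier can get 13.2 next round, worth 0.89 × 13.2 = 11.748 now; the retailer offers that and keeps 108.252.
Round 3 (the supplier proposes): the retailer can get 108.252 next round, worth 0.89 × 108.252 = 96.34428 now. The supplier offers 96.34428 and keeps 120 − 96.34428 = 23.65572.
Round 2 (the retailer proposes): the supplier can get 23.65572 next round, worth 0.89 × 23.65572 = 21.0535908 now, so the retailer offers 21.0535908, keeping 98.9464092.
Round 1 (the supplier proposes): the retailer can get 98.9464092 next round, worth 0.89 × 98.9464092 = 88.062304188 now, so the supplier offers 88.062304188, keeping 31.937695812.

31.94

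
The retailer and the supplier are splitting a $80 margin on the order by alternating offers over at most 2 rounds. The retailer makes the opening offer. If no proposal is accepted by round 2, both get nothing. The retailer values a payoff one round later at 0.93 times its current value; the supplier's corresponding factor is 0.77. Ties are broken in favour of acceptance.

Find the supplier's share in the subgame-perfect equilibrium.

Round 2 (the supplier proposes): rejection yields 0 for the retailer; the supplier offers 0 and keeps 80.
Round 1 (the retailer proposes): the supplier can get 80 next round, worth 0.77 × 80 = 61.6 now; the retailer offers that and keeps 18.4.

61.6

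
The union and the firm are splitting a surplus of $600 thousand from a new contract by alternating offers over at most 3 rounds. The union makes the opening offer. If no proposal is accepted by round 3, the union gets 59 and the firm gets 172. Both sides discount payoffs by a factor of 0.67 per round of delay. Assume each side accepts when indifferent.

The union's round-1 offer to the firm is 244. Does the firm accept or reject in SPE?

Accept

Round 3 (the union proposes): the firm gets 172 if talks fail, so the union offers 172 and keeps 428.
Round 2 (the firm proposes): the union can get 428 next round, worth 0.67 × 428 = 286.76 now, so the firm offers 286.76, keeping 313.24.
So by rejecting in round 1, the firm gets 313.24 next round, worth 0.67 × 313.24 = 209.8708 now.
Offer 244 ≥ 209.8708, so the firm accepts.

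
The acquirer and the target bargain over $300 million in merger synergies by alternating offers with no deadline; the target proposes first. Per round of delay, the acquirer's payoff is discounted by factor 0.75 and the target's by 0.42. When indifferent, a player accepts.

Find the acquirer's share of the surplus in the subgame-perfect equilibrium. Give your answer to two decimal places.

Let x be the target's share when the target proposes and y be the acquirer's share when the acquirer proposes.
The acquirer accepts iff offered ≥ 0.75·y, so x = 300 − 0.75y. Symmetrically y = 300 − 0.42x.
Substituting: x = 300 − 0.75(300 − 0.42x), giving x(1 − 0.42·0.75) = 300(1 − 0.75).
So x = 300 × 0.25 / 0.685 ≈ 109.4891, and the acquirer receives 300 − x ≈ 190.5109.

190.51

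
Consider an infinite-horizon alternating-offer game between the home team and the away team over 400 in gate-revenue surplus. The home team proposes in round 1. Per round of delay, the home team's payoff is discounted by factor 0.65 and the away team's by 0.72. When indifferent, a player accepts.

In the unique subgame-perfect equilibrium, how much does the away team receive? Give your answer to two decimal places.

When the home team proposes, the away team accepts any offer worth at least 0.72 times what the away team would get by proposing next round; and vice versa.
This gives x = 400 − 0.72y and y = 400 − 0.65x, where x and y are each side's share when it proposes.
Hence (1 − 0.72·0.65)x = 400(1 − 0.72), i.e. 0.532·x = 112.
x ≈ 210.5263; the away team's share is 400 − x ≈ 189.4737.

189.47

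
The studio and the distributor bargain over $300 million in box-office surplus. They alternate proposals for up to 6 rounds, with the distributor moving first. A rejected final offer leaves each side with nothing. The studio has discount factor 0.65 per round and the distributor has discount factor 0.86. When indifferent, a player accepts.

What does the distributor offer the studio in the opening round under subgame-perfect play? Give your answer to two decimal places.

103.49

Round 6 (the studio proposes): rejection yields 0 for the distributor; the studio offers 0 and keeps 300.
Round 5 (the distributor proposes): the studio can get 300 next round, worth 0.65 × 300 = 195 now, so the distributor offers 195, keeping 105.
Round 4 (the studio proposes): the distributor can get 105 next round, worth 0.86 × 105 = 90.3 now. The studio offers 90.3 and keeps 300 − 90.3 = 209.7.
Round 3 (the distributor proposes): the studio can get 209.7 next round, worth 0.65 × 209.7 = 136.305 now; the distributor offers that and keeps 163.695.
Round 2 (the studio proposes): the distributor can get 163.695 next round, worth 0.86 × 163.695 = 140.7777 now. The studio offers 140.7777 and keeps 300 − 140.7777 = 159.2223.
Round 1 (the distributor proposes): the studio can get 159.2223 next round, worth 0.65 × 159.2223 = 103.494495 now, so the distributor offers 103.494495, keeping 196.505505.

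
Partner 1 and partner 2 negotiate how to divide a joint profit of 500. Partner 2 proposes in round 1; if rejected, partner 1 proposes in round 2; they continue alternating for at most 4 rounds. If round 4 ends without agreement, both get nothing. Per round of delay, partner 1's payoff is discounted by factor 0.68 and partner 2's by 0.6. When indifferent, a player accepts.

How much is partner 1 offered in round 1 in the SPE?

Round 4 (partner 1 proposes): partner 2 will accept anything ≥ 0, so partner 1 offers 0 and keeps 500.
Round 3 (partner 2 proposes): partner 1 can get 500 next round, worth 0.68 × 500 = 340 now. Partner 2 offers 340 and keeps 500 − 340 = 160.
Round 2 (partner 1 proposes): partner 2 can get 160 next round, worth 0.6 × 160 = 96 now, so partner 1 offers 96, keeping 404.
Round 1 (partner 2 proposes): partner 1 can get 404 next round, worth 0.68 × 404 = 274.72 now. Partner 2 offers 274.72 and keeps 500 − 274.72 = 225.28.

274.72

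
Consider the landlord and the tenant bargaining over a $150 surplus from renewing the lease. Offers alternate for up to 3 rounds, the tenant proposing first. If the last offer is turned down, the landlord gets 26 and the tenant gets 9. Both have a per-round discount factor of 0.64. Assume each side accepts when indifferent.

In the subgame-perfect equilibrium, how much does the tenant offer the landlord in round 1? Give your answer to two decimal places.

Round 3 (the tenant proposes): the landlord gets 26 if talks fail, so the tenant offers 26 and keeps 124.
Round 2 (the landlord proposes): the tenant can get 124 next round, worth 0.64 × 124 = 79.36 now. The landlord offers 79.36 and keeps 150 − 79.36 = 70.64.
Round 1 (the tenant proposes): the landlord can get 70.64 next round, worth 0.64 × 70.64 = 45.2096 now, so the tenant offers 45.2096, keeping 104.7904.

45.21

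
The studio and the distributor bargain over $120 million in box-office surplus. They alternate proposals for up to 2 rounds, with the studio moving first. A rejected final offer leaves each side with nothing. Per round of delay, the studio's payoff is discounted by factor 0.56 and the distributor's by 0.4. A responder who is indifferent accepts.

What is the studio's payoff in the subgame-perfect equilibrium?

Round 2 (the distributor proposes): the studio will accept anything ≥ 0, so the distributor offers 0 and keeps 120.
Round 1 (the studio proposes): the distributor can get 120 next round, worth 0.4 × 120 = 48 now; the studio offers that and keeps 72.

72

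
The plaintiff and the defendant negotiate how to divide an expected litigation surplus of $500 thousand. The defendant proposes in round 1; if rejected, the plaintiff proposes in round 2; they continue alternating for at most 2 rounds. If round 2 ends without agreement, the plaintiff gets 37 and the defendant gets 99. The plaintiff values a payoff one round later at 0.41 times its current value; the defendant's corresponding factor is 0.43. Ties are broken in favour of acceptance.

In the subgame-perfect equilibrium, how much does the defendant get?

335.59

Solve by backward induction from round 2.
Round 2 (the plaintiff proposes): the defendant gets 99 if talks fail, so the plaintiff offers 99 and keeps 401.
Round 1 (the defendant proposes): the plaintiff can get 401 next round, worth 0.41 × 401 = 164.41 now; the defendant offers that and keeps 335.59.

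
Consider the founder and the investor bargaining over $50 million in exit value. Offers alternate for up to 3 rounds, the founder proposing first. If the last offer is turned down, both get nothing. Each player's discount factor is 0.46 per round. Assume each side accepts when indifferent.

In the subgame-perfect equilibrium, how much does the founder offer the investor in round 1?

12.42

Round 3 (the founder proposes): rejection yields 0 for the investor; the founder offers 0 and keeps 50.
Round 2 (the investor proposes): the founder can get 50 next round, worth 0.46 × 50 = 23 now; the investor offers that and keeps 27.
Round 1 (the founder proposes): the investor can get 27 next round, worth 0.46 × 27 = 12.42 now. The founder offers 12.42 and keeps 50 − 12.42 = 37.58.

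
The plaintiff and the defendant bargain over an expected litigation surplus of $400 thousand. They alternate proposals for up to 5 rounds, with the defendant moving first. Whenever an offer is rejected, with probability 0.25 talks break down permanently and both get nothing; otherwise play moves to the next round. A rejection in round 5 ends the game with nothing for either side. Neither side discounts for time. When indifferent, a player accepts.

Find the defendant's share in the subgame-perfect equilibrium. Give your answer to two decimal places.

By backward induction:
Round 5 (the defendant proposes): rejection yields 0 for the plaintiff; the defendant offers 0 and keeps 400.
Round 4 (the plaintiff proposes): rejecting gives the defendant an expected 0.75 × 400 = 300; the plaintiff offers that and keeps 100.
Round 3 (the defendant proposes): rejecting gives the plaintiff an expected 0.75 × 100 = 75; the defendant offers that and keeps 325.
Round 2 (the plaintiff proposes): rejecting gives the defendant an expected 0.75 × 325 = 243.75, so the plaintiff offers 243.75, keeping 156.25.
Round 1 (the defendant proposes): rejecting gives the plaintiff an expected 0.75 × 156.25 = 117.1875; the defendant offers that and keeps 282.8125.

282.81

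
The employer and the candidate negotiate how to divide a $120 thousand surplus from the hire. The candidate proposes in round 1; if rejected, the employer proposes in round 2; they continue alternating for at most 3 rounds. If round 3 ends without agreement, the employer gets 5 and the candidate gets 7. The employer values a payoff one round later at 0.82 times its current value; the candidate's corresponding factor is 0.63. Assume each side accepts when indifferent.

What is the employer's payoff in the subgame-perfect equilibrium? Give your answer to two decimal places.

38.99

Round 3 (the candidate proposes): the employer gets 5 if talks fail, so the candidate offers 5 and keeps 115.
Round 2 (the employer proposes): the candidate can get 115 next round, worth 0.63 × 115 = 72.45 now, so the employer offers 72.45, keeping 47.55.
Round 1 (the candidate proposes): the employer can get 47.55 next round, worth 0.82 × 47.55 = 38.991 now. The candidate offers 38.991 and keeps 120 − 38.991 = 81.009.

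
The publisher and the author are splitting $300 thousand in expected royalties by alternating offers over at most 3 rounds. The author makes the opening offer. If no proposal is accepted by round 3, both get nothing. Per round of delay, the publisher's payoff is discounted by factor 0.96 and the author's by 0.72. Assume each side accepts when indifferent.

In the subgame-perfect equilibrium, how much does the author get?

Round 3 (the author proposes): rejection yields 0 for the publisher; the author offers 0 and keeps 300.
Round 2 (the publisher proposes): the author can get 300 next round, worth 0.72 × 300 = 216 now. The publisher offers 216 and keeps 300 − 216 = 84.
Round 1 (the author proposes): the publisher can get 84 next round, worth 0.96 × 84 = 80.64 now, so the author offers 80.64, keeping 219.36.

219.36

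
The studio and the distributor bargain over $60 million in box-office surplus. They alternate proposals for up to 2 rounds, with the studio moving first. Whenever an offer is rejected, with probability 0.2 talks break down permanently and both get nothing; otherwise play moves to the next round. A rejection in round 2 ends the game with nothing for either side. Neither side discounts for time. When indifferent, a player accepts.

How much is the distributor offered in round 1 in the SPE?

Round 2 (the distributor proposes): the studio will accept anything ≥ 0, so the distributor offers 0 and keeps 60.
Round 1 (the studio proposes): rejecting gives the distributor an expected 0.8 × 60 = 48. The studio offers 48 and keeps 60 − 48 = 12.

48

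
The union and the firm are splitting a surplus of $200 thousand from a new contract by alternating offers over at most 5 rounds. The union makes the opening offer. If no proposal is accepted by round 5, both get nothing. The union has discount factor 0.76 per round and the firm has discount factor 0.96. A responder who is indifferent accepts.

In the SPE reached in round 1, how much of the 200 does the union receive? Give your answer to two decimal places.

Round 5 (the union proposes): the firm will accept anything ≥ 0, so the union offers 0 and keeps 200.
Round 4 (the firm proposes): the union can get 200 next round, worth 0.76 × 200 = 152 now; the firm offers that and keeps 48.
Round 3 (the union proposes): the firm can get 48 next round, worth 0.96 × 48 = 46.08 now, so the union offers 46.08, keeping 153.92.
Round 2 (the firm proposes): the union can get 153.92 next round, worth 0.76 × 153.92 = 116.9792 now, so the firm offers 116.9792, keeping 83.0208.
Round 1 (the union proposes): the firm can get 83.0208 next round, worth 0.96 × 83.0208 = 79.699968 now. The union offers 79.699968 and keeps 200 − 79.699968 = 120.300032.

120.30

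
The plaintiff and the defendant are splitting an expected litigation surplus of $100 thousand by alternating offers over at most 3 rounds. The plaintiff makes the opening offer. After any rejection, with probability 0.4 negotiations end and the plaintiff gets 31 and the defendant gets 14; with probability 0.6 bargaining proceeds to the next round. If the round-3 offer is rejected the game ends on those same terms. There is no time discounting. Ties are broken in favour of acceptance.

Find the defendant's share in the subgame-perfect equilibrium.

27.2

By backward induction:
Round 3 (the plaintiff proposes): the defendant gets 14 if talks fail, so the plaintiff offers 14 and keeps 86.
Round 2 (the defendant proposes): rejecting gives the plaintiff an expected 0.6 × 86 + 0.4 × 31 = 64, so the defendant offers 64, keeping 36.
Round 1 (the plaintiff proposes): rejecting gives the defendant an expected 0.6 × 36 + 0.4 × 14 = 27.2; the plaintiff offers that and keeps 72.8.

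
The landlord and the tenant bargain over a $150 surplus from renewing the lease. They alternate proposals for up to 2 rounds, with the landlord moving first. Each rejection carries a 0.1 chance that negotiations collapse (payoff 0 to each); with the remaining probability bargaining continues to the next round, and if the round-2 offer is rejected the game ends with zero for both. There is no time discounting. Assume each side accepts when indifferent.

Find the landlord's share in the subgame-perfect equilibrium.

15

Round 2 (the tenant proposes): rejection yields 0 for the landlord; the tenant offers 0 and keeps 150.
Round 1 (the landlord proposes): rejecting gives the tenant an expected 0.9 × 150 = 135, so the landlord offers 135, keeping 15.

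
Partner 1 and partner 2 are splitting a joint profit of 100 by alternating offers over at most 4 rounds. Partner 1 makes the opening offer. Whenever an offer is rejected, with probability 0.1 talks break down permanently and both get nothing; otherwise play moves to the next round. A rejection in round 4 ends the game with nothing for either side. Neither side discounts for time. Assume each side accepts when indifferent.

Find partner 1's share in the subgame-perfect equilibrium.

Round 4 (partner 2 proposes): rejection yields 0 for partner 1; partner 2 offers 0 and keeps 100.
Round 3 (partner 1 proposes): rejecting gives partner 2 an expected 0.9 × 100 = 90. Partner 1 offers 90 and keeps 100 − 90 = 10.
Round 2 (partner 2 proposes): rejecting gives partner 1 an expected 0.9 × 10 = 9; partner 2 offers that and keeps 91.
Round 1 (partner 1 proposes): rejecting gives partner 2 an expected 0.9 × 91 = 81.9. Partner 1 offers 81.9 and keeps 100 − 81.9 = 18.1.

18.1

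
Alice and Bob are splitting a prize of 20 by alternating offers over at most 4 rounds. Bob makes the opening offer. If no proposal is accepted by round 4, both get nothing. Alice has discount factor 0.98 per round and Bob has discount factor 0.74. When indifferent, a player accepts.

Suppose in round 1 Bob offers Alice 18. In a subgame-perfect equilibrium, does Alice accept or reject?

Round 4 (Alice proposes): rejection yields 0 for Bob; Alice offers 0 and keeps 20.
Round 3 (Bob proposes): Alice can get 20 next round, worth 0.98 × 20 = 19.6 now. Bob offers 19.6 and keeps 20 − 19.6 = 0.4.
Round 2 (Alice proposes): Bob can get 0.4 next round, worth 0.74 × 0.4 = 0.296 now; Alice offers that and keeps 19.704.
So by rejecting in round 1, Alice gets 19.704 next round, worth 0.98 × 19.704 = 19.30992 now.
Offer 18 < 19.30992, so Alice rejects.

Reject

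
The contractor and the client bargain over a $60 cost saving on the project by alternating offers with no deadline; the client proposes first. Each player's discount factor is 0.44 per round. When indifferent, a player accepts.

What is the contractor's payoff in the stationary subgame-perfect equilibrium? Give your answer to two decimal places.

Let x be the client's share when the client proposes and y be the contractor's share when the contractor proposes.
The contractor accepts iff offered ≥ 0.44·y, so x = 60 − 0.44y. Symmetrically y = 60 − 0.44x.
Substituting: x = 60 − 0.44(60 − 0.44x), giving x(1 − 0.44·0.44) = 60(1 − 0.44).
So x = 60 × 0.56 / 0.8064 ≈ 41.6667, and the contractor receives 60 − x ≈ 18.3333.

18.33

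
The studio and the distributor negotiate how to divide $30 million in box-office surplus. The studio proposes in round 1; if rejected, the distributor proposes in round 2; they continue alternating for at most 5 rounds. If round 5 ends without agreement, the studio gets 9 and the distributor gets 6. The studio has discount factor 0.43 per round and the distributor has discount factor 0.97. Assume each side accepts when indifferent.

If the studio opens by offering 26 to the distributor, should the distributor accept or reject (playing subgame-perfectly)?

Accept

Work out the distributor's continuation value if the offer is rejected.
Round 5 (the studio proposes): the distributor gets 6 if talks fail, so the studio offers 6 and keeps 24.
Round 4 (the distributor proposes): the studio can get 24 next round, worth 0.43 × 24 = 10.32 now, so the distributor offers 10.32, keeping 19.68.
Round 3 (the studio proposes): the distributor can get 19.68 next round, worth 0.97 × 19.68 = 19.0896 now. The studio offers 19.0896 and keeps 30 − 19.0896 = 10.9104.
Round 2 (the distributor proposes): the studio can get 10.9104 next round, worth 0.43 × 10.9104 = 4.691472 now. The distributor offers 4.691472 and keeps 30 − 4.691472 = 25.308528.
So by rejecting in round 1, the distributor gets 25.308528 next round, worth 0.97 × 25.308528 = 24.54927216 now.
Offer 26 ≥ 24.54927216, so the distributor accepts.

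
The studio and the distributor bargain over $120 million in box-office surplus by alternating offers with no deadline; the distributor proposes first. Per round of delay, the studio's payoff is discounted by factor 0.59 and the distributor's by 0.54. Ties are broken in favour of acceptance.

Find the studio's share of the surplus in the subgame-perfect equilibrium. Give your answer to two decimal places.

47.80

When the distributor proposes, the studio accepts any offer worth at least 0.59 times what the studio would get by proposing next round; and vice versa.
This gives x = 120 − 0.59y and y = 120 − 0.54x, where x and y are each side's share when it proposes.
Hence (1 − 0.59·0.54)x = 120(1 − 0.59), i.e. 0.6814·x = 49.2.
x ≈ 72.2043; the studio's share is 120 − x ≈ 47.7957.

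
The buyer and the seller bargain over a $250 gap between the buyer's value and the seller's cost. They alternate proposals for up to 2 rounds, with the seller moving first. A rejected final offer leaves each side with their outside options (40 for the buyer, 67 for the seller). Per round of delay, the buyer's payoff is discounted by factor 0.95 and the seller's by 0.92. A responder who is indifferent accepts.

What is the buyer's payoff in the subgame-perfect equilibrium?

Round 2 (the buyer proposes): the seller gets 67 if talks fail, so the buyer offers 67 and keeps 183.
Round 1 (the seller proposes): the buyer can get 183 next round, worth 0.95 × 183 = 173.85 now; the seller offers that and keeps 76.15.

173.85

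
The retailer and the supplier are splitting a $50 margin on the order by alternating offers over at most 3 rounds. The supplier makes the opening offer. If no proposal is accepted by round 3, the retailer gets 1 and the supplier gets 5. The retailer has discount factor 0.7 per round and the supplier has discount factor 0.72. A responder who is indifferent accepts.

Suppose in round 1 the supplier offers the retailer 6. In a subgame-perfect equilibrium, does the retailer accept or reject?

Reject

Round 3 (the supplier proposes): the retailer gets 1 if talks fail, so the supplier offers 1 and keeps 49.
Round 2 (the retailer proposes): the supplier can get 49 next round, worth 0.72 × 49 = 35.28 now; the retailer offers that and keeps 14.72.
So by rejecting in round 1, the retailer gets 14.72 next round, worth 0.7 × 14.72 = 10.304 now.
Offer 6 < 10.304, so the retailer rejects.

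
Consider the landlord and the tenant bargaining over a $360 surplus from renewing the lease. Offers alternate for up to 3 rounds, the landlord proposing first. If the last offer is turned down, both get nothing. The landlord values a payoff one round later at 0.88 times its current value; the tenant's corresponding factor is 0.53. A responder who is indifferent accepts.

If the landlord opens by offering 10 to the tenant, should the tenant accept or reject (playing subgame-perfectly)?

Reject

Work out the tenant's continuation value if the offer is rejected.
Round 3 (the landlord proposes): the tenant will accept anything ≥ 0, so the landlord offers 0 and keeps 360.
Round 2 (the tenant proposes): the landlord can get 360 next round, worth 0.88 × 360 = 316.8 now. The tenant offers 316.8 and keeps 360 − 316.8 = 43.2.
So by rejecting in round 1, the tenant gets 43.2 next round, worth 0.53 × 43.2 = 22.896 now.
Offer 10 < 22.896, so the tenant rejects.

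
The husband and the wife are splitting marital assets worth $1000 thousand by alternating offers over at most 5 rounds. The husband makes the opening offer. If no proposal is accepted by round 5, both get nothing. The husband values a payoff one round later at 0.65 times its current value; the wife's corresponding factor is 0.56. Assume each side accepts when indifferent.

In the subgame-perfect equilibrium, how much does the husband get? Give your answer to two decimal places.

Round 5 (the husband proposes): rejection yields 0 for the wife; the husband offers 0 and keeps 1000.
Round 4 (the wife proposes): the husband can get 1000 next round, worth 0.65 × 1000 = 650 now, so the wife offers 650, keeping 350.
Round 3 (the husband proposes): the wife can get 350 next round, worth 0.56 × 350 = 196 now; the husband offers that and keeps 804.
Round 2 (the wife proposes): the husband can get 804 next round, worth 0.65 × 804 = 522.6 now. The wife offers 522.6 and keeps 1000 − 522.6 = 477.4.
Round 1 (the husband proposes): the wife can get 477.4 next round, worth 0.56 × 477.4 = 267.344 now; the husband offers that and keeps 732.656.

732.66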